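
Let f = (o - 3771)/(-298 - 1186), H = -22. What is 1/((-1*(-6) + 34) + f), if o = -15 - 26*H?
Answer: 742/31287 ≈ 0.023716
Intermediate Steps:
o = 557 (o = -15 - 26*(-22) = -15 + 572 = 557)
f = 1607/742 (f = (557 - 3771)/(-298 - 1186) = -3214/(-1484) = -3214*(-1/1484) = 1607/742 ≈ 2.1658)
1/((-1*(-6) + 34) + f) = 1/((-1*(-6) + 34) + 1607/742) = 1/((6 + 34) + 1607/742) = 1/(40 + 1607/742) = 1/(31287/742) = 742/31287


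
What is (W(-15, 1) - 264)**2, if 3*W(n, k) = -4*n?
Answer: 59536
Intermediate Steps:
W(n, k) = -4*n/3 (W(n, k) = (-4*n)/3 = -4*n/3)
(W(-15, 1) - 264)**2 = (-4/3*(-15) - 264)**2 = (20 - 264)**2 = (-244)**2 = 59536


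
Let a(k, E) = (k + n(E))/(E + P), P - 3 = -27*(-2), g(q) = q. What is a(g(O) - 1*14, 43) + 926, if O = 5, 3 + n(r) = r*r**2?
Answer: 34419/20 ≈ 1720.9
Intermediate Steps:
n(r) = -3 + r**3 (n(r) = -3 + r*r**2 = -3 + r**3)
P = 57 (P = 3 - 27*(-2) = 3 + 54 = 57)
a(k, E) = (-3 + k + E**3)/(57 + E) (a(k, E) = (k + (-3 + E**3))/(E + 57) = (-3 + k + E**3)/(57 + E))
a(g(O) - 1*14, 43) + 926 = (-3 + (5 - 1*14) + 43**3)/(57 + 43) + 926 = (-3 + (5 - 14) + 79507)/100 + 926 = (-3 - 9 + 79507)/100 + 926 = (1/100)*79495 + 926 = 15899/20 + 926 = 34419/20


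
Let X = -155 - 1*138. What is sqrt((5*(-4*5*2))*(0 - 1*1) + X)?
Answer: I*sqrt(93) ≈ 9.6436*I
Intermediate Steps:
X = -293 (X = -155 - 138 = -293)
sqrt((5*(-4*5*2))*(0 - 1*1) + X) = sqrt((5*(-4*5*2))*(0 - 1*1) - 293) = sqrt((5*(-20*2))*(0 - 1) - 293) = sqrt((5*(-40))*(-1) - 293) = sqrt(-200*(-1) - 293) = sqrt(200 - 293) = sqrt(-93) = I*sqrt(93)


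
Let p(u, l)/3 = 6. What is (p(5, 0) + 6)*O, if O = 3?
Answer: 72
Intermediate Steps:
p(u, l) = 18 (p(u, l) = 3*6 = 18)
(p(5, 0) + 6)*O = (18 + 6)*3 = 24*3 = 72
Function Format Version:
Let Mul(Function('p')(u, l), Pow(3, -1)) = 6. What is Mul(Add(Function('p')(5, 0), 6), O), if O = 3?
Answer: 72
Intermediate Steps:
Function('p')(u, l) = 18 (Function('p')(u, l) = Mul(3, 6) = 18)
Mul(Add(Function('p')(5, 0), 6), O) = Mul(Add(18, 6), 3) = Mul(24, 3) = 72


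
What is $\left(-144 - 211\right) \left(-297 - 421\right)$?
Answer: $254890$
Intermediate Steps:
$\left(-144 - 211\right) \left(-297 - 421\right) = \left(-355\right) \left(-718\right) = 254890$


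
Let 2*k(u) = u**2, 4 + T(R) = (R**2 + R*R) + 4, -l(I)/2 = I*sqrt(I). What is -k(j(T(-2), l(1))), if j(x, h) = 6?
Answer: -18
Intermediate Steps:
l(I) = -2*I**(3/2) (l(I) = -2*I*sqrt(I) = -2*I**(3/2))
T(R) = 2*R**2 (T(R) = -4 + ((R**2 + R*R) + 4) = -4 + ((R**2 + R**2) + 4) = -4 + (2*R**2 + 4) = -4 + (4 + 2*R**2) = 2*R**2)
k(u) = u**2/2
-k(j(T(-2), l(1))) = -6**2/2 = -36/2 = -1*18 = -18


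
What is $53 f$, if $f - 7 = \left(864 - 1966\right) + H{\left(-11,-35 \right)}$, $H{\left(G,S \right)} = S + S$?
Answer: $-61745$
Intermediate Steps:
$H{\left(G,S \right)} = 2 S$
$f = -1165$ ($f = 7 + \left(\left(864 - 1966\right) + 2 \left(-35\right)\right) = 7 - 1172 = -1165$)
$53 f = 53 \left(-1165\right) = -61745$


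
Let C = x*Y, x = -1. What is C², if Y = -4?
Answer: 16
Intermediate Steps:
C = 4 (C = -1*(-4) = 4)
C² = 4² = 16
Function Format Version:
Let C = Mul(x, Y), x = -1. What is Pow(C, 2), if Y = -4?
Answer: 16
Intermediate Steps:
C = 4 (C = Mul(-1, -4) = 4)
Pow(C, 2) = Pow(4, 2) = 16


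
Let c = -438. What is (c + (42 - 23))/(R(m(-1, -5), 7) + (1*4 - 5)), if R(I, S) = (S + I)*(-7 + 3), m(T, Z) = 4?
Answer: 419/45 ≈ 9.3111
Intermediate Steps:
R(I, S) = -4*I - 4*S (R(I, S) = (I + S)*(-4) = -4*I - 4*S)
(c + (42 - 23))/(R(m(-1, -5), 7) + (1*4 - 5)) = (-438 + (42 - 23))/((-4*4 - 4*7) + (1*4 - 5)) = (-438 + 19)/((-16 - 28) + (4 - 5)) = -419/(-44 - 1) = -419/(-45) = -419*(-1/45) = 419/45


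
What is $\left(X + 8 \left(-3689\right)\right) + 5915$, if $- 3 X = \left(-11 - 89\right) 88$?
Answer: $- \frac{61991}{3} \approx -20664.0$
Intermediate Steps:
$X = \frac{8800}{3}$ ($X = - \frac{\left(-11 - 89\right) 88}{3} = - \frac{\left(-100\right) 88}{3} = \left(- \frac{1}{3}\right) \left(-8800\right) = \frac{8800}{3} \approx 2933.3$)
$\left(X + 8 \left(-3689\right)\right) + 5915 = \left(\frac{8800}{3} + 8 \left(-3689\right)\right) + 5915 = \left(\frac{8800}{3} - 29512\right) + 5915 = - \frac{79736}{3} + 5915 = - \frac{61991}{3}$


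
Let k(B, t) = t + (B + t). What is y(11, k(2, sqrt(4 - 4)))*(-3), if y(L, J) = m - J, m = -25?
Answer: 81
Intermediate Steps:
k(B, t) = B + 2*t
y(L, J) = -25 - J
y(11, k(2, sqrt(4 - 4)))*(-3) = (-25 - (2 + 2*sqrt(4 - 4)))*(-3) = (-25 - (2 + 2*sqrt(0)))*(-3) = (-25 - (2 + 2*0))*(-3) = (-25 - (2 + 0))*(-3) = (-25 - 1*2)*(-3) = (-25 - 2)*(-3) = -27*(-3) = 81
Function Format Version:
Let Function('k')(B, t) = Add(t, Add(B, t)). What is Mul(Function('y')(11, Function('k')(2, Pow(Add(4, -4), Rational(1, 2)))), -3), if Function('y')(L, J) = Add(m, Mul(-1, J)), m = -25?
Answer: 81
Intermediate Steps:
Function('k')(B, t) = Add(B, Mul(2, t))
Function('y')(L, J) = Add(-25, Mul(-1, J))
Mul(Function('y')(11, Function('k')(2, Pow(Add(4, -4), Rational(1, 2)))), -3) = Mul(Add(-25, Mul(-1, Add(2, Mul(2, Pow(Add(4, -4), Rational(1, 2)))))), -3) = Mul(Add(-25, Mul(-1, Add(2, Mul(2, Pow(0, Rational(1, 2)))))), -3) = Mul(Add(-25, Mul(-1, Add(2, Mul(2, 0)))), -3) = Mul(Add(-25, Mul(-1, Add(2, 0))), -3) = Mul(Add(-25, Mul(-1, 2)), -3) = Mul(Add(-25, -2), -3) = Mul(-27, -3) = 81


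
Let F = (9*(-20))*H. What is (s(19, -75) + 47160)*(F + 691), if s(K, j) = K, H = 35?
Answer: -264627011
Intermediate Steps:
F = -6300 (F = (9*(-20))*35 = -180*35 = -6300)
(s(19, -75) + 47160)*(F + 691) = (19 + 47160)*(-6300 + 691) = 47179*(-5609) = -264627011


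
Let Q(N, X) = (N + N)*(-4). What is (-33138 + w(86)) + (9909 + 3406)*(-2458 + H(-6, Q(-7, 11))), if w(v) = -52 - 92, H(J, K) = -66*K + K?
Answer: -81228152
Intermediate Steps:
Q(N, X) = -8*N (Q(N, X) = (2*N)*(-4) = -8*N)
H(J, K) = -65*K
w(v) = -144
(-33138 + w(86)) + (9909 + 3406)*(-2458 + H(-6, Q(-7, 11))) = (-33138 - 144) + (9909 + 3406)*(-2458 - (-520)*(-7)) = -33282 + 13315*(-2458 - 65*56) = -33282 + 13315*(-2458 - 3640) = -33282 + 13315*(-6098) = -33282 - 81194870 = -81228152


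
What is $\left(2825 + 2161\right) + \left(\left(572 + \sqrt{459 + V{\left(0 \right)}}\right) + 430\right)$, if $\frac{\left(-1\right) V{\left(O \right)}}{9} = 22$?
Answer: $5988 + 3 \sqrt{29} \approx 6004.2$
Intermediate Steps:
$V{\left(O \right)} = -198$ ($V{\left(O \right)} = \left(-9\right) 22 = -198$)
$\left(2825 + 2161\right) + \left(\left(572 + \sqrt{459 + V{\left(0 \right)}}\right) + 430\right) = \left(2825 + 2161\right) + \left(\left(572 + \sqrt{459 - 198}\right) + 430\right) = 4986 + \left(\left(572 + \sqrt{261}\right) + 430\right) = 4986 + \left(\left(572 + 3 \sqrt{29}\right) + 430\right) = 4986 + \left(1002 + 3 \sqrt{29}\right) = 5988 + 3 \sqrt{29}$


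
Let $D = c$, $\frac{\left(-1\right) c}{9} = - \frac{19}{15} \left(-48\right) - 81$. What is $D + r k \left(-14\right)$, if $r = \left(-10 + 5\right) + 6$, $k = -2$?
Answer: $\frac{1049}{5} \approx 209.8$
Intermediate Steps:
$r = 1$ ($r = -5 + 6 = 1$)
$c = \frac{909}{5}$ ($c = - 9 \left(- \frac{19}{15} \left(-48\right) - 81\right) = - 9 \left(\left(-19\right) \frac{1}{15} \left(-48\right) - 81\right) = - 9 \left(\left(- \frac{19}{15}\right) \left(-48\right) - 81\right) = - 9 \left(\frac{304}{5} - 81\right) = \left(-9\right) \left(- \frac{101}{5}\right) = \frac{909}{5} \approx 181.8$)
$D = \frac{909}{5} \approx 181.8$
$D + r k \left(-14\right) = \frac{909}{5} + 1 \left(-2\right) \left(-14\right) = \frac{909}{5} - -28 = \frac{909}{5} + 28 = \frac{1049}{5}$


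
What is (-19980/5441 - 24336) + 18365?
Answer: -32508191/5441 ≈ -5974.7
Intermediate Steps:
(-19980/5441 - 24336) + 18365 = -132432156/5441 + 18365 = -32508191/5441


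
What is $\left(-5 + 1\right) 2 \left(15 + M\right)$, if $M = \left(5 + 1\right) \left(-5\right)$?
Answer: $120$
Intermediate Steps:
$M = -30$ ($M = 6 \left(-5\right) = -30$)
$\left(-5 + 1\right) 2 \left(15 + M\right) = \left(-5 + 1\right) 2 \left(15 - 30\right) = \left(-4\right) 2 \left(-15\right) = \left(-8\right) \left(-15\right) = 120$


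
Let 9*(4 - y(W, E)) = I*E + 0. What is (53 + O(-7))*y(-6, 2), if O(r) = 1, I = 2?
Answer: 192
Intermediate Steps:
y(W, E) = 4 - 2*E/9 (y(W, E) = 4 - (2*E + 0)/9 = 4 - 2*E/9)
(53 + O(-7))*y(-6, 2) = (53 + 1)*(4 - 2/9*2) = 54*(4 - 4/9) = 54*(32/9) = 192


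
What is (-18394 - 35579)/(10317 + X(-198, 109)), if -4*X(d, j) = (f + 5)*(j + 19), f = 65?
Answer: -53973/8077 ≈ -6.6823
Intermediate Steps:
X(d, j) = -665/2 - 35*j/2 (X(d, j) = -(65 + 5)*(j + 19)/4 = -35*(19 + j)/2 = -(1330 + 70*j)/4 = -665/2 - 35*j/2)
(-18394 - 35579)/(10317 + X(-198, 109)) = (-18394 - 35579)/(10317 + (-665/2 - 35/2*109)) = -53973/(10317 + (-665/2 - 3815/2)) = -53973/(10317 - 2240) = -53973/8077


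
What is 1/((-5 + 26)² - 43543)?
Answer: -1/43102 ≈ -2.3201e-5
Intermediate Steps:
1/((-5 + 26)² - 43543) = 1/(21² - 43543) = 1/(441 - 43543) = 1/(-43102) = -1/43102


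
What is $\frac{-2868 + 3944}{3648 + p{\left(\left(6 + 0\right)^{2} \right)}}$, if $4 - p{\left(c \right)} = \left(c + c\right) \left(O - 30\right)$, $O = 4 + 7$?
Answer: $\frac{269}{1255} \approx 0.21434$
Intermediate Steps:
$O = 11$
$p{\left(c \right)} = 4 + 38 c$ ($p{\left(c \right)} = 4 - \left(c + c\right) \left(11 - 30\right) = 4 - 2 c \left(-19\right) = 4 - - 38 c = 4 + 38 c$)
$\frac{-2868 + 3944}{3648 + p{\left(\left(6 + 0\right)^{2} \right)}} = \frac{-2868 + 3944}{3648 + \left(4 + 38 \left(6 + 0\right)^{2}\right)} = \frac{1076}{3648 + \left(4 + 38 \cdot 6^{2}\right)} = \frac{1076}{3648 + \left(4 + 38 \cdot 36\right)} = \frac{1076}{3648 + \left(4 + 1368\right)} = \frac{1076}{3648 + 1372} = \frac{1076}{5020} = 1076 \cdot \frac{1}{5020} = \frac{269}{1255}$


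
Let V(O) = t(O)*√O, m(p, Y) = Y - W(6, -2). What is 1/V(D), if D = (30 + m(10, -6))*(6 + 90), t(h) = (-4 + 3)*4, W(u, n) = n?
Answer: -√39/1248 ≈ -0.0050040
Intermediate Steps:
t(h) = -4 (t(h) = -1*4 = -4)
m(p, Y) = 2 + Y (m(p, Y) = Y - 1*(-2) = Y + 2 = 2 + Y)
D = 2496 (D = (30 + (2 - 6))*(6 + 90) = (30 - 4)*96 = 26*96 = 2496)
V(O) = -4*√O
1/V(D) = 1/(-32*√39) = -√39/1248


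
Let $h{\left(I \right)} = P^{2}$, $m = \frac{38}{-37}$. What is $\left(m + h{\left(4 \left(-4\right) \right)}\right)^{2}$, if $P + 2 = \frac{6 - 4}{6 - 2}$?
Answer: $\frac{32761}{21904} \approx 1.4957$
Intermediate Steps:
$P = - \frac{3}{2}$ ($P = -2 + \frac{6 - 4}{6 - 2} = -2 + \frac{2}{4} = -2 + 2 \cdot \frac{1}{4} = -2 + \frac{1}{2} = - \frac{3}{2} \approx -1.5$)
$m = - \frac{38}{37}$ ($m = 38 \left(- \frac{1}{37}\right) = - \frac{38}{37} \approx -1.027$)
$h{\left(I \right)} = \frac{9}{4}$ ($h{\left(I \right)} = \left(- \frac{3}{2}\right)^{2} = \frac{9}{4}$)
$\left(m + h{\left(4 \left(-4\right) \right)}\right)^{2} = \left(- \frac{38}{37} + \frac{9}{4}\right)^{2} = \left(\frac{181}{148}\right)^{2} = \frac{32761}{21904}$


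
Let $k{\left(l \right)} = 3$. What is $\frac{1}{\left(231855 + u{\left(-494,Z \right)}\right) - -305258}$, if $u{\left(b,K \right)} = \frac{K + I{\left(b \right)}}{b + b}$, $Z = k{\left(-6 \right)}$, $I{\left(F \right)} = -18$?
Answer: $\frac{988}{530667659} \approx 1.8618 \cdot 10^{-6}$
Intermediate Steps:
$Z = 3$
$u{\left(b,K \right)} = \frac{-18 + K}{2 b}$ ($u{\left(b,K \right)} = \frac{K - 18}{b + b} = \frac{-18 + K}{2 b}$)
$\frac{1}{\left(231855 + u{\left(-494,Z \right)}\right) - -305258} = \frac{1}{\left(231855 + \frac{-18 + 3}{2 \left(-494\right)}\right) - -305258} = \frac{1}{\left(231855 + \frac{1}{2} \left(- \frac{1}{494}\right) \left(-15\right)\right) + 305258} = \frac{1}{\left(231855 + \frac{15}{988}\right) + 305258} = \frac{1}{\frac{229072755}{988} + 305258} = \frac{1}{\frac{530667659}{988}} = \frac{988}{530667659}$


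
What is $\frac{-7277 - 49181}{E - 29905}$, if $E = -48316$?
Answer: $\frac{56458}{78221} \approx 0.72178$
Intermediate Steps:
$\frac{-7277 - 49181}{E - 29905} = \frac{-7277 - 49181}{-48316 - 29905} = - \frac{56458}{-78221} = \left(-56458\right) \left(- \frac{1}{78221}\right) = \frac{56458}{78221}$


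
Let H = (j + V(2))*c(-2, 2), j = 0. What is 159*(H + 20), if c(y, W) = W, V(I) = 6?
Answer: 5088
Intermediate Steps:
H = 12 (H = (0 + 6)*2 = 6*2 = 12)
159*(H + 20) = 159*(12 + 20) = 159*32 = 5088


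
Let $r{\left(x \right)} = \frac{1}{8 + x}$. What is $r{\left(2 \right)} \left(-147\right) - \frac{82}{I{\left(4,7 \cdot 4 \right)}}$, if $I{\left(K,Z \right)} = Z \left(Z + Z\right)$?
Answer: $- \frac{57829}{3920} \approx -14.752$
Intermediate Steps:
$I{\left(K,Z \right)} = 2 Z^{2}$ ($I{\left(K,Z \right)} = Z 2 Z = 2 Z^{2}$)
$r{\left(2 \right)} \left(-147\right) - \frac{82}{I{\left(4,7 \cdot 4 \right)}} = \frac{1}{8 + 2} \left(-147\right) - \frac{82}{2 \left(7 \cdot 4\right)^{2}} = \frac{1}{10} \left(-147\right) - \frac{82}{2 \cdot 28^{2}} = \frac{1}{10} \left(-147\right) - \frac{82}{2 \cdot 784} = - \frac{147}{10} - \frac{82}{1568} = - \frac{147}{10} - \frac{41}{784} = - \frac{57829}{3920}$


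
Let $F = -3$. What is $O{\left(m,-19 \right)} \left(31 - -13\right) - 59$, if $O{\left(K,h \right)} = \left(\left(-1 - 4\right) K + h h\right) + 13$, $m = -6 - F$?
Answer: $17057$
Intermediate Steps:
$m = -3$ ($m = -6 - -3 = -6 + 3 = -3$)
$O{\left(K,h \right)} = 13 + h^{2} - 5 K$ ($O{\left(K,h \right)} = \left(- 5 K + h^{2}\right) + 13 = \left(h^{2} - 5 K\right) + 13 = 13 + h^{2} - 5 K$)
$O{\left(m,-19 \right)} \left(31 - -13\right) - 59 = \left(13 + \left(-19\right)^{2} - -15\right) \left(31 - -13\right) - 59 = \left(13 + 361 + 15\right) \left(31 + 13\right) - 59 = 389 \cdot 44 - 59 = 17116 - 59 = 17057$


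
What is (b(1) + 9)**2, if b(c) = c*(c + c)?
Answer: 121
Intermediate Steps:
b(c) = 2*c**2 (b(c) = c*(2*c) = 2*c**2)
(b(1) + 9)**2 = (2*1**2 + 9)**2 = (2*1 + 9)**2 = (2 + 9)**2 = 11**2 = 121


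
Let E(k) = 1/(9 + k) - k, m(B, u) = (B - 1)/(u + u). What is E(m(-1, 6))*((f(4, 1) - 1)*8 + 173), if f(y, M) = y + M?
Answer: 18245/318 ≈ 57.374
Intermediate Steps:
m(B, u) = (-1 + B)/(2*u) (m(B, u) = (-1 + B)/((2*u)) = (-1 + B)*(1/(2*u)) = (-1 + B)/(2*u))
f(y, M) = M + y
E(m(-1, 6))*((f(4, 1) - 1)*8 + 173) = ((1 - ((½)*(-1 - 1)/6)² - 9*(-1 - 1)/(2*6))/(9 + (½)*(-1 - 1)/6))*(((1 + 4) - 1)*8 + 173) = ((1 - ((½)*(⅙)*(-2))² - 9*(-2)/(2*6))/(9 + (½)*(⅙)*(-2)))*((5 - 1)*8 + 173) = ((1 - (-⅙)² - 9*(-⅙))/(9 - ⅙))*(4*8 + 173) = ((1 - 1*1/36 + 3/2)/(53/6))*(32 + 173) = (6*(1 - 1/36 + 3/2)/53)*205 = ((6/53)*(89/36))*205 = (89/318)*205 = 18245/318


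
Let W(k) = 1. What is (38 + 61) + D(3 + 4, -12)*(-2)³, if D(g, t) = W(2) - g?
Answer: 147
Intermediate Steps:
D(g, t) = 1 - g
(38 + 61) + D(3 + 4, -12)*(-2)³ = (38 + 61) + (1 - (3 + 4))*(-2)³ = 99 + (1 - 1*7)*(-8) = 99 + (1 - 7)*(-8) = 99 - 6*(-8) = 99 + 48 = 147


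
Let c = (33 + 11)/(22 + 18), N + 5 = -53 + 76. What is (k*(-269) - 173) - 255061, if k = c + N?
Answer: -2603719/10 ≈ -2.6037e+5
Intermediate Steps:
N = 18 (N = -5 + (-53 + 76) = -5 + 23 = 18)
c = 11/10 (c = 44/40 = 44*(1/40) = 11/10 ≈ 1.1000)
k = 191/10 (k = 11/10 + 18 = 191/10 ≈ 19.100)
(k*(-269) - 173) - 255061 = ((191/10)*(-269) - 173) - 255061 = (-51379/10 - 173) - 255061 = -53109/10 - 255061 = -2603719/10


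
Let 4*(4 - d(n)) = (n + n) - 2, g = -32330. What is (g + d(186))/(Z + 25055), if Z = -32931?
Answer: 64837/15752 ≈ 4.1161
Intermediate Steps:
d(n) = 9/2 - n/2 (d(n) = 4 - ((n + n) - 2)/4 = 4 - (2*n - 2)/4 = 4 - (-2 + 2*n)/4 = 4 + (1/2 - n/2) = 9/2 - n/2)
(g + d(186))/(Z + 25055) = (-32330 + (9/2 - 1/2*186))/(-32931 + 25055) = (-32330 + (9/2 - 93))/(-7876) = (-32330 - 177/2)*(-1/7876) = -64837/2*(-1/7876) = 64837/15752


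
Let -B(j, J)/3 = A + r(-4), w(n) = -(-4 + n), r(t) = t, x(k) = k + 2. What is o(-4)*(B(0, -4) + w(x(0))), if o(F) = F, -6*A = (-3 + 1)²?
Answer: -64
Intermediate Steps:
x(k) = 2 + k
w(n) = 4 - n
A = -⅔ (A = -(-3 + 1)²/6 = -⅙*(-2)² = -⅙*4 = -⅔ ≈ -0.66667)
B(j, J) = 14 (B(j, J) = -3*(-⅔ - 4) = -3*(-14/3) = 14)
o(-4)*(B(0, -4) + w(x(0))) = -4*(14 + (4 - (2 + 0))) = -4*(14 + (4 - 1*2)) = -4*(14 + (4 - 2)) = -4*(14 + 2) = -4*16 = -64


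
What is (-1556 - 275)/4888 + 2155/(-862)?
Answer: -14051/4888 ≈ -2.8746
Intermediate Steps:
(-1556 - 275)/4888 + 2155/(-862) = -1831*1/4888 + 2155*(-1/862) = -1831/4888 - 5/2 = -14051/4888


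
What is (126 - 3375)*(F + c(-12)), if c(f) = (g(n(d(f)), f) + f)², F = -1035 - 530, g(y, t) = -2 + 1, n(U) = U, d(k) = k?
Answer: 4535604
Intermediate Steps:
g(y, t) = -1
F = -1565
c(f) = (-1 + f)²
(126 - 3375)*(F + c(-12)) = (126 - 3375)*(-1565 + (-1 - 12)²) = -3249*(-1565 + (-13)²) = -3249*(-1565 + 169) = -3249*(-1396) = 4535604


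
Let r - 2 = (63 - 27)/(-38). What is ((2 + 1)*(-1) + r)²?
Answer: 1369/361 ≈ 3.7922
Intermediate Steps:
r = 20/19 (r = 2 + (63 - 27)/(-38) = 2 + 36*(-1/38) = 2 - 18/19 = 20/19 ≈ 1.0526)
((2 + 1)*(-1) + r)² = ((2 + 1)*(-1) + 20/19)² = (3*(-1) + 20/19)² = (-3 + 20/19)² = (-37/19)² = 1369/361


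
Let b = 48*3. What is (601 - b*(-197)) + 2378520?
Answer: 2407489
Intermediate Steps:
b = 144
(601 - b*(-197)) + 2378520 = (601 - 1*144*(-197)) + 2378520 = (601 - 144*(-197)) + 2378520 = (601 + 28368) + 2378520 = 28969 + 2378520 = 2407489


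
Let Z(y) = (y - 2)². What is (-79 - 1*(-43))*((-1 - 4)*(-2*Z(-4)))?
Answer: -12960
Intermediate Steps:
Z(y) = (-2 + y)²
(-79 - 1*(-43))*((-1 - 4)*(-2*Z(-4))) = (-79 - 1*(-43))*((-1 - 4)*(-2*(-2 - 4)²)) = (-79 + 43)*(-(-10)*(-6)²) = -(-180)*(-2*36) = -(-180)*(-72) = -36*360 = -12960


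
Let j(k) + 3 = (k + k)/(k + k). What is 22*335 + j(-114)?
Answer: 7368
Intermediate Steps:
j(k) = -2 (j(k) = -3 + (k + k)/(k + k) = -3 + (2*k)/((2*k)) = -3 + (2*k)*(1/(2*k)) = -3 + 1 = -2)
22*335 + j(-114) = 22*335 - 2 = 7370 - 2 = 7368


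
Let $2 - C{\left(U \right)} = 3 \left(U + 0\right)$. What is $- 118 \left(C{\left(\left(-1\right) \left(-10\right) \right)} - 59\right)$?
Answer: $10266$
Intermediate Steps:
$C{\left(U \right)} = 2 - 3 U$ ($C{\left(U \right)} = 2 - 3 \left(U + 0\right) = 2 - 3 U$)
$- 118 \left(C{\left(\left(-1\right) \left(-10\right) \right)} - 59\right) = - 118 \left(\left(2 - 3 \left(\left(-1\right) \left(-10\right)\right)\right) - 59\right) = - 118 \left(\left(2 - 30\right) - 59\right) = - 118 \left(-28 - 59\right) = \left(-118\right) \left(-87\right) = 10266$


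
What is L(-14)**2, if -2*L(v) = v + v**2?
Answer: 8281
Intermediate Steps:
L(v) = -v/2 - v**2/2 (L(v) = -(v + v**2)/2 = -v/2 - v**2/2)
L(-14)**2 = (-1/2*(-14)*(1 - 14))**2 = (-1/2*(-14)*(-13))**2 = (-91)**2 = 8281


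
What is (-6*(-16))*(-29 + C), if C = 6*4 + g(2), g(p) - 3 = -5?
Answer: -672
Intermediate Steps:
g(p) = -2 (g(p) = 3 - 5 = -2)
C = 22 (C = 6*4 - 2 = 24 - 2 = 22)
(-6*(-16))*(-29 + C) = (-6*(-16))*(-29 + 22) = 96*(-7) = -672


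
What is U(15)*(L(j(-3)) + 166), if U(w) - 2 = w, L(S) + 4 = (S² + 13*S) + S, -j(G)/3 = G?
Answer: 6273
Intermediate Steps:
j(G) = -3*G
L(S) = -4 + S² + 14*S (L(S) = -4 + ((S² + 13*S) + S) = -4 + (S² + 14*S) = -4 + S² + 14*S)
U(w) = 2 + w
U(15)*(L(j(-3)) + 166) = (2 + 15)*((-4 + (-3*(-3))² + 14*(-3*(-3))) + 166) = 17*((-4 + 9² + 14*9) + 166) = 17*((-4 + 81 + 126) + 166) = 17*(203 + 166) = 17*369 = 6273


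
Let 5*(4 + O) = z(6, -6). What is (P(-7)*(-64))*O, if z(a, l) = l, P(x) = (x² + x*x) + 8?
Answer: 176384/5 ≈ 35277.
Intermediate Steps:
P(x) = 8 + 2*x² (P(x) = (x² + x²) + 8 = 2*x² + 8 = 8 + 2*x²)
O = -26/5 (O = -4 + (⅕)*(-6) = -4 - 6/5 = -26/5 ≈ -5.2000)
(P(-7)*(-64))*O = ((8 + 2*(-7)²)*(-64))*(-26/5) = ((8 + 2*49)*(-64))*(-26/5) = ((8 + 98)*(-64))*(-26/5) = (106*(-64))*(-26/5) = -6784*(-26/5) = 176384/5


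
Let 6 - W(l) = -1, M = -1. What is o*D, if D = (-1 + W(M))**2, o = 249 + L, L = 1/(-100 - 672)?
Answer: 1730043/193 ≈ 8964.0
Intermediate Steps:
W(l) = 7 (W(l) = 6 - 1*(-1) = 6 + 1 = 7)
L = -1/772 (L = 1/(-772) = -1/772 ≈ -0.0012953)
o = 192227/772 (o = 249 - 1/772 = 192227/772 ≈ 249.00)
D = 36 (D = (-1 + 7)**2 = 6**2 = 36)
o*D = (192227/772)*36 = 1730043/193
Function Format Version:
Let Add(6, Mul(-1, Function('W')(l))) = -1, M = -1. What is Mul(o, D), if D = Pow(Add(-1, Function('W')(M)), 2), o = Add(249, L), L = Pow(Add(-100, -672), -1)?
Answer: Rational(1730043, 193) ≈ 8964.0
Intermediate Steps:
Function('W')(l) = 7 (Function('W')(l) = Add(6, Mul(-1, -1)) = Add(6, 1) = 7)
L = Rational(-1, 772) (L = Pow(-772, -1) = Rational(-1, 772) ≈ -0.0012953)
o = Rational(192227, 772) (o = Add(249, Rational(-1, 772)) = Rational(192227, 772) ≈ 249.00)
D = 36 (D = Pow(Add(-1, 7), 2) = Pow(6, 2) = 36)
Mul(o, D) = Mul(Rational(192227, 772), 36) = Rational(1730043, 193)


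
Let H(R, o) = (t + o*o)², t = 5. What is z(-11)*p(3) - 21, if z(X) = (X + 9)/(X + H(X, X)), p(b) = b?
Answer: -333171/15865 ≈ -21.000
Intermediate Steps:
H(R, o) = (5 + o²)² (H(R, o) = (5 + o*o)² = (5 + o²)²)
z(X) = (9 + X)/(X + (5 + X²)²) (z(X) = (X + 9)/(X + (5 + X²)²) = (9 + X)/(X + (5 + X²)²))
z(-11)*p(3) - 21 = ((9 - 11)/(-11 + (5 + (-11)²)²))*3 - 21 = (-2/(-11 + (5 + 121)²))*3 - 21 = (-2/(-11 + 126²))*3 - 21 = (-2/(-11 + 15876))*3 - 21 = (-2/15865)*3 - 21 = ((1/15865)*(-2))*3 - 21 = -2/15865*3 - 21 = -6/15865 - 21 = -333171/15865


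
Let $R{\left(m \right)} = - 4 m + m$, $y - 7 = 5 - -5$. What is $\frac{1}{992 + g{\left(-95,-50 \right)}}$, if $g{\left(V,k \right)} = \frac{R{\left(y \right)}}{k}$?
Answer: $\frac{50}{49651} \approx 0.001007$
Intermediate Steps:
$y = 17$ ($y = 7 + \left(5 - -5\right) = 7 + \left(5 + 5\right) = 7 + 10 = 17$)
$R{\left(m \right)} = - 3 m$
$g{\left(V,k \right)} = - \frac{51}{k}$ ($g{\left(V,k \right)} = \frac{\left(-3\right) 17}{k} = - \frac{51}{k}$)
$\frac{1}{992 + g{\left(-95,-50 \right)}} = \frac{1}{992 - \frac{51}{-50}} = \frac{1}{992 - - \frac{51}{50}} = \frac{1}{992 + \frac{51}{50}} = \frac{1}{\frac{49651}{50}} = \frac{50}{49651}$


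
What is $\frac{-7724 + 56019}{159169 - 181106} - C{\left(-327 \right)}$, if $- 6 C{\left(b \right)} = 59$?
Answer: $\frac{1004513}{131622} \approx 7.6318$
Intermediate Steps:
$C{\left(b \right)} = - \frac{59}{6}$ ($C{\left(b \right)} = \left(- \frac{1}{6}\right) 59 = - \frac{59}{6}$)
$\frac{-7724 + 56019}{159169 - 181106} - C{\left(-327 \right)} = \frac{-7724 + 56019}{159169 - 181106} - - \frac{59}{6} = \frac{48295}{-21937} + \frac{59}{6} = 48295 \left(- \frac{1}{21937}\right) + \frac{59}{6} = - \frac{48295}{21937} + \frac{59}{6} = \frac{1004513}{131622}$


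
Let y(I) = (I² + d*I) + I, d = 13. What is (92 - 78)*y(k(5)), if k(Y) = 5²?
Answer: 13650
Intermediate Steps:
k(Y) = 25
y(I) = I² + 14*I (y(I) = (I² + 13*I) + I = I² + 14*I)
(92 - 78)*y(k(5)) = (92 - 78)*(25*(14 + 25)) = 14*(25*39) = 14*975 = 13650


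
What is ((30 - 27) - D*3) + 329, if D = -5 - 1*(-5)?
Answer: 332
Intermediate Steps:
D = 0 (D = -5 + 5 = 0)
((30 - 27) - D*3) + 329 = ((30 - 27) - 1*0*3) + 329 = (3 + 0*3) + 329 = (3 + 0) + 329 = 3 + 329 = 332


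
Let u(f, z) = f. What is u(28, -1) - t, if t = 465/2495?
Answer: 13879/499 ≈ 27.814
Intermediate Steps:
t = 93/499 (t = 465*(1/2495) = 93/499 ≈ 0.18637)
u(28, -1) - t = 28 - 1*93/499 = 28 - 93/499 = 13879/499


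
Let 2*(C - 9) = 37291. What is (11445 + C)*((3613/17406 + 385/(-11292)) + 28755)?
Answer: 56705328053489959/65516184 ≈ 8.6552e+8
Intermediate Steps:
C = 37309/2 (C = 9 + (½)*37291 = 9 + 37291/2 = 37309/2 ≈ 18655.)
(11445 + C)*((3613/17406 + 385/(-11292)) + 28755) = (11445 + 37309/2)*((3613/17406 + 385/(-11292)) + 28755) = 60199*((3613*(1/17406) + 385*(-1/11292)) + 28755)/2 = 60199*((3613/17406 - 385/11292) + 28755)/2 = 60199*(5682781/32758092 + 28755)/2 = (60199/2)*(941964618241/32758092) = 56705328053489959/65516184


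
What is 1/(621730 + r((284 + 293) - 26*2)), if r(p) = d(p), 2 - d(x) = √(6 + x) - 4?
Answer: 621736/386555653165 + 3*√59/386555653165 ≈ 1.6085e-6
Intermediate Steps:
d(x) = 6 - √(6 + x) (d(x) = 2 - (√(6 + x) - 4) = 2 - (-4 + √(6 + x)) = 2 + (4 - √(6 + x)) = 6 - √(6 + x))
r(p) = 6 - √(6 + p)
1/(621730 + r((284 + 293) - 26*2)) = 1/(621730 + (6 - √(6 + ((284 + 293) - 26*2)))) = 1/(621730 + (6 - √(6 + (577 - 52)))) = 1/(621730 + (6 - √(6 + 525))) = 1/(621730 + (6 - √531)) = 1/(621730 + (6 - 3*√59)) = 1/(621736 - 3*√59)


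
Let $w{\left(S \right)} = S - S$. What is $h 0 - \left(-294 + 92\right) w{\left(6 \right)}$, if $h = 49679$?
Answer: $0$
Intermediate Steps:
$w{\left(S \right)} = 0$
$h 0 - \left(-294 + 92\right) w{\left(6 \right)} = 49679 \cdot 0 - \left(-294 + 92\right) 0 = 0 - \left(-202\right) 0 = 0 - 0 = 0 + 0 = 0$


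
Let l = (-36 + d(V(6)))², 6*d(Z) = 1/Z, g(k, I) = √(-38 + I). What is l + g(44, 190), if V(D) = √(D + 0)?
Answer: 2*√38 + (1296 - √6)²/1296 ≈ 1303.4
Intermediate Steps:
V(D) = √D
d(Z) = 1/(6*Z)
l = (-36 + √6/36)² (l = (-36 + 1/(6*(√6)))² = (-36 + (√6/6)/6)² = (-36 + √6/36)² ≈ 1291.1)
l + g(44, 190) = (1296 - √6)²/1296 + √(-38 + 190) = (1296 - √6)²/1296 + √152 = (1296 - √6)²/1296 + 2*√38 = 2*√38 + (1296 - √6)²/1296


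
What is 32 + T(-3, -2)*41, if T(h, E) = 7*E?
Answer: -542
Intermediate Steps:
32 + T(-3, -2)*41 = 32 + (7*(-2))*41 = 32 - 14*41 = 32 - 574 = -542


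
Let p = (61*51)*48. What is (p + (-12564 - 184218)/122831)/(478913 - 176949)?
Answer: 9170955393/18545270042 ≈ 0.49452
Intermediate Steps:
p = 149328 (p = 3111*48 = 149328)
(p + (-12564 - 184218)/122831)/(478913 - 176949) = (149328 + (-12564 - 184218)/122831)/(478913 - 176949) = (149328 - 196782*1/122831)/301964 = (149328 - 196782/122831)*(1/301964) = (18341910786/122831)*(1/301964) = 9170955393/18545270042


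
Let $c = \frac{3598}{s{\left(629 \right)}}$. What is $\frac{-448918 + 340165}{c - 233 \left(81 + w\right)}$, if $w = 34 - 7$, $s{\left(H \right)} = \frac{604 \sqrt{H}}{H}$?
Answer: $\frac{249594383512368}{57750790126555} + \frac{59085287394 \sqrt{629}}{57750790126555} \approx 4.3476$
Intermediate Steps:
$s{\left(H \right)} = \frac{604}{\sqrt{H}}$
$w = 27$
$c = \frac{1799 \sqrt{629}}{302}$ ($c = \frac{3598}{604 \frac{1}{\sqrt{629}}} = \frac{3598}{604 \frac{\sqrt{629}}{629}} = \frac{3598}{\frac{604}{629} \sqrt{629}} = 3598 \frac{\sqrt{629}}{604} = \frac{1799 \sqrt{629}}{302} \approx 149.4$)
$\frac{-448918 + 340165}{c - 233 \left(81 + w\right)} = \frac{-448918 + 340165}{\frac{1799 \sqrt{629}}{302} - 233 \left(81 + 27\right)} = - \frac{108753}{\frac{1799 \sqrt{629}}{302} - 25164} = - \frac{108753}{-25164 + \frac{1799 \sqrt{629}}{302}}$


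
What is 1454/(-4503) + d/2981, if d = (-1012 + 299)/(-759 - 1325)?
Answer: -9029624777/27974455212 ≈ -0.32278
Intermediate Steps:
d = 713/2084 (d = -713/(-2084) = -713*(-1/2084) = 713/2084 ≈ 0.34213)
1454/(-4503) + d/2981 = 1454/(-4503) + (713/2084)/2981 = 1454*(-1/4503) + (713/2084)*(1/2981) = -1454/4503 + 713/6212404 = -9029624777/27974455212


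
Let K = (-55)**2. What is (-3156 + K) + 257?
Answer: 126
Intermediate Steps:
K = 3025
(-3156 + K) + 257 = (-3156 + 3025) + 257 = -131 + 257 = 126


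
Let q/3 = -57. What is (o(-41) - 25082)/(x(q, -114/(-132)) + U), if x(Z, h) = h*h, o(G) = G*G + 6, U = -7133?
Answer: 11323180/3452011 ≈ 3.2802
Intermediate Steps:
q = -171 (q = 3*(-57) = -171)
o(G) = 6 + G² (o(G) = G² + 6 = 6 + G²)
x(Z, h) = h²
(o(-41) - 25082)/(x(q, -114/(-132)) + U) = ((6 + (-41)²) - 25082)/((-114/(-132))² - 7133) = ((6 + 1681) - 25082)/((-114*(-1/132))² - 7133) = (1687 - 25082)/((19/22)² - 7133) = -23395/(361/484 - 7133) = -23395/(-3452011/484) = -23395*(-484/3452011) = 11323180/3452011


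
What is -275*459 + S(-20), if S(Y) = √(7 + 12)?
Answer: -126225 + √19 ≈ -1.2622e+5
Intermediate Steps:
S(Y) = √19
-275*459 + S(-20) = -275*459 + √19 = -126225 + √19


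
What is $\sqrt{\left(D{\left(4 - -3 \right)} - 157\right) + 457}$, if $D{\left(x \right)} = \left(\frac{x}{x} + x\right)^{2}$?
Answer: $2 \sqrt{91} \approx 19.079$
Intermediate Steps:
$D{\left(x \right)} = \left(1 + x\right)^{2}$
$\sqrt{\left(D{\left(4 - -3 \right)} - 157\right) + 457} = \sqrt{\left(\left(1 + \left(4 - -3\right)\right)^{2} - 157\right) + 457} = \sqrt{\left(\left(1 + \left(4 + 3\right)\right)^{2} - 157\right) + 457} = \sqrt{\left(\left(1 + 7\right)^{2} - 157\right) + 457} = \sqrt{\left(8^{2} - 157\right) + 457} = \sqrt{\left(64 - 157\right) + 457} = \sqrt{-93 + 457} = \sqrt{364} = 2 \sqrt{91}$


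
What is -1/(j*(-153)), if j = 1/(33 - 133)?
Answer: -100/153 ≈ -0.65359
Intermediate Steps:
j = -1/100 (j = 1/(-100) = -1/100 ≈ -0.010000)
-1/(j*(-153)) = -1/((-1/100*(-153))) = -1/153/100 = -1*100/153 = -100/153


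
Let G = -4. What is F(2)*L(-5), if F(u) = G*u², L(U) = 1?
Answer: -16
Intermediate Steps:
F(u) = -4*u²
F(2)*L(-5) = -4*2²*1 = -4*4*1 = -16*1 = -16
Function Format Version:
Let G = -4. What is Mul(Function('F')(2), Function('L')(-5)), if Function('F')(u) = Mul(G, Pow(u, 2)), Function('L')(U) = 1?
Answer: -16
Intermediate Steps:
Function('F')(u) = Mul(-4, Pow(u, 2))
Mul(Function('F')(2), Function('L')(-5)) = Mul(Mul(-4, Pow(2, 2)), 1) = Mul(Mul(-4, 4), 1) = Mul(-16, 1) = -16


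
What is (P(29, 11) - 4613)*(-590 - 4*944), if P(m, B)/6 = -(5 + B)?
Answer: 20559494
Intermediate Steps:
P(m, B) = -30 - 6*B (P(m, B) = 6*(-(5 + B)) = 6*(-5 - B) = -30 - 6*B)
(P(29, 11) - 4613)*(-590 - 4*944) = ((-30 - 6*11) - 4613)*(-590 - 4*944) = ((-30 - 66) - 4613)*(-590 - 3776) = (-96 - 4613)*(-4366) = -4709*(-4366) = 20559494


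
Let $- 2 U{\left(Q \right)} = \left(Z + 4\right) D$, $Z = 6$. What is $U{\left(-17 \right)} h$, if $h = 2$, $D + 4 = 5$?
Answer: $-10$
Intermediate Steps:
$D = 1$ ($D = -4 + 5 = 1$)
$U{\left(Q \right)} = -5$ ($U{\left(Q \right)} = - \frac{\left(6 + 4\right) 1}{2} = - \frac{10 \cdot 1}{2} = \left(- \frac{1}{2}\right) 10 = -5$)
$U{\left(-17 \right)} h = \left(-5\right) 2 = -10$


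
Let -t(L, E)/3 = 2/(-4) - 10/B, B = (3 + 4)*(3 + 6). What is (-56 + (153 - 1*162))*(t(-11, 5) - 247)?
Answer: 668915/42 ≈ 15927.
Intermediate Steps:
B = 63 (B = 7*9 = 63)
t(L, E) = 83/42 (t(L, E) = -3*(2/(-4) - 10/63) = -3*(2*(-¼) - 10*1/63) = -3*(-½ - 10/63) = -3*(-83/126) = 83/42)
(-56 + (153 - 1*162))*(t(-11, 5) - 247) = (-56 + (153 - 1*162))*(83/42 - 247) = (-56 + (153 - 162))*(-10291/42) = (-56 - 9)*(-10291/42) = -65*(-10291/42) = 668915/42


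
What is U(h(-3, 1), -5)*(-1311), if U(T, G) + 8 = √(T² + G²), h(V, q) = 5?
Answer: 10488 - 6555*√2 ≈ 1217.8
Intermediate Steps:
U(T, G) = -8 + √(G² + T²) (U(T, G) = -8 + √(T² + G²) = -8 + √(G² + T²))
U(h(-3, 1), -5)*(-1311) = (-8 + √((-5)² + 5²))*(-1311) = (-8 + √(25 + 25))*(-1311) = (-8 + √50)*(-1311) = (-8 + 5*√2)*(-1311) = 10488 - 6555*√2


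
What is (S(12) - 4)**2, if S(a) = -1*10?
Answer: 196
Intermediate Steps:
S(a) = -10
(S(12) - 4)**2 = (-10 - 4)**2 = (-14)**2 = 196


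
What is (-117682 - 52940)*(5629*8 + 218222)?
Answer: -44916923988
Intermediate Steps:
(-117682 - 52940)*(5629*8 + 218222) = -170622*(45032 + 218222) = -170622*263254 = -44916923988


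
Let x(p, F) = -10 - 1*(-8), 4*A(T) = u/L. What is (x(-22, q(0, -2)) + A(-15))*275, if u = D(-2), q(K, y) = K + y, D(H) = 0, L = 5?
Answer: -550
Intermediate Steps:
u = 0
A(T) = 0 (A(T) = (0/5)/4 = (0*(⅕))/4 = (¼)*0 = 0)
x(p, F) = -2 (x(p, F) = -10 + 8 = -2)
(x(-22, q(0, -2)) + A(-15))*275 = (-2 + 0)*275 = -2*275 = -550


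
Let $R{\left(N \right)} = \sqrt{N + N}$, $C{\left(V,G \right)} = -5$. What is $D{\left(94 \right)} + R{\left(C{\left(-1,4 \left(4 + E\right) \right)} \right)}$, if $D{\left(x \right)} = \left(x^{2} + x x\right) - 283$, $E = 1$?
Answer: $17389 + i \sqrt{10} \approx 17389.0 + 3.1623 i$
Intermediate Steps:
$R{\left(N \right)} = \sqrt{2} \sqrt{N}$ ($R{\left(N \right)} = \sqrt{2 N} = \sqrt{2} \sqrt{N}$)
$D{\left(x \right)} = -283 + 2 x^{2}$ ($D{\left(x \right)} = \left(x^{2} + x^{2}\right) - 283 = 2 x^{2} - 283 = -283 + 2 x^{2}$)
$D{\left(94 \right)} + R{\left(C{\left(-1,4 \left(4 + E\right) \right)} \right)} = \left(-283 + 2 \cdot 94^{2}\right) + \sqrt{2} \sqrt{-5} = \left(-283 + 2 \cdot 8836\right) + \sqrt{2} i \sqrt{5} = \left(-283 + 17672\right) + i \sqrt{10} = 17389 + i \sqrt{10}$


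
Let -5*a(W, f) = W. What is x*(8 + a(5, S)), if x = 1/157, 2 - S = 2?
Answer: 7/157 ≈ 0.044586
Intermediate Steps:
S = 0 (S = 2 - 1*2 = 2 - 2 = 0)
a(W, f) = -W/5
x = 1/157 ≈ 0.0063694
x*(8 + a(5, S)) = (8 - 1/5*5)/157 = (8 - 1)/157 = (1/157)*7 = 7/157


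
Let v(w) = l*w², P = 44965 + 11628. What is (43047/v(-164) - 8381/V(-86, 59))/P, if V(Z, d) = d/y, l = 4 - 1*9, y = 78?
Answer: -87914536413/449026971760 ≈ -0.19579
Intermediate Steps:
l = -5 (l = 4 - 9 = -5)
P = 56593
v(w) = -5*w²
V(Z, d) = d/78
(43047/v(-164) - 8381/V(-86, 59))/P = (43047/((-5*(-164)²)) - 8381/((1/78)*59))/56593 = (43047/((-5*26896)) - 8381/59/78)*(1/56593) = (43047/(-134480) - 8381*78/59)*(1/56593) = (43047*(-1/134480) - 653718/59)*(1/56593) = (-43047/134480 - 653718/59)*(1/56593) = -87914536413/7934320*1/56593 = -87914536413/449026971760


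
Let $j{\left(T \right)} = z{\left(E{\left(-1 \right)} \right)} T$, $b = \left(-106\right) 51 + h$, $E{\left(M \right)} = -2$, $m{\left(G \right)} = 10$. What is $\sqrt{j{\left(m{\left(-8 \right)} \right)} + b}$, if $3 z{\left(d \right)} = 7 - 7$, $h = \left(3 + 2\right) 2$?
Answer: $2 i \sqrt{1349} \approx 73.458 i$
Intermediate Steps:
$h = 10$ ($h = 5 \cdot 2 = 10$)
$z{\left(d \right)} = 0$ ($z{\left(d \right)} = \frac{7 - 7}{3} = \frac{1}{3} \cdot 0 = 0$)
$b = -5396$ ($b = \left(-106\right) 51 + 10 = -5406 + 10 = -5396$)
$j{\left(T \right)} = 0$ ($j{\left(T \right)} = 0 T = 0$)
$\sqrt{j{\left(m{\left(-8 \right)} \right)} + b} = \sqrt{0 - 5396} = \sqrt{-5396} = 2 i \sqrt{1349}$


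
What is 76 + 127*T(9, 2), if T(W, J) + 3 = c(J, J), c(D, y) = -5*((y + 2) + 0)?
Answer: -2845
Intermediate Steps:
c(D, y) = -10 - 5*y (c(D, y) = -5*((2 + y) + 0) = -5*(2 + y) = -10 - 5*y)
T(W, J) = -13 - 5*J (T(W, J) = -3 + (-10 - 5*J) = -13 - 5*J)
76 + 127*T(9, 2) = 76 + 127*(-13 - 5*2) = 76 + 127*(-13 - 10) = 76 + 127*(-23) = 76 - 2921 = -2845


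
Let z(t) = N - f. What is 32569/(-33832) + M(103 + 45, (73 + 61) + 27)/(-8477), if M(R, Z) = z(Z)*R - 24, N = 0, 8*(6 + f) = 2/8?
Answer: -76290447/71698466 ≈ -1.0640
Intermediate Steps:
f = -191/32 (f = -6 + (2/8)/8 = -6 + (2*(⅛))/8 = -6 + (⅛)*(¼) = -6 + 1/32 = -191/32 ≈ -5.9688)
z(t) = 191/32 (z(t) = 0 - 1*(-191/32) = 0 + 191/32 = 191/32)
M(R, Z) = -24 + 191*R/32 (M(R, Z) = 191*R/32 - 24 = -24 + 191*R/32)
32569/(-33832) + M(103 + 45, (73 + 61) + 27)/(-8477) = 32569/(-33832) + (-24 + 191*(103 + 45)/32)/(-8477) = 32569*(-1/33832) + (-24 + (191/32)*148)*(-1/8477) = -32569/33832 + (-24 + 7067/8)*(-1/8477) = -32569/33832 + (6875/8)*(-1/8477) = -32569/33832 - 6875/67816 = -76290447/71698466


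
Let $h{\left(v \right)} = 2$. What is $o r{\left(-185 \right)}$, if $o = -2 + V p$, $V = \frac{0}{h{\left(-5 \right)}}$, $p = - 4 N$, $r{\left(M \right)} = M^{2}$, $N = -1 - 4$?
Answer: $-68450$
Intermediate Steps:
$N = -5$
$p = 20$ ($p = \left(-4\right) \left(-5\right) = 20$)
$V = 0$ ($V = \frac{0}{2} = 0 \cdot \frac{1}{2} = 0$)
$o = -2$ ($o = -2 + 0 \cdot 20 = -2 + 0 = -2$)
$o r{\left(-185 \right)} = - 2 \left(-185\right)^{2} = \left(-2\right) 34225 = -68450$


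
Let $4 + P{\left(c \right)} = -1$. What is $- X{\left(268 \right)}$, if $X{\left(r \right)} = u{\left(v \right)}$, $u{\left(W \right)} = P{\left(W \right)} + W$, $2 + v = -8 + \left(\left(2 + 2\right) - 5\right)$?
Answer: $16$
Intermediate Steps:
$P{\left(c \right)} = -5$ ($P{\left(c \right)} = -4 - 1 = -5$)
$v = -11$ ($v = -2 + \left(-8 + \left(\left(2 + 2\right) - 5\right)\right) = -2 + \left(-8 + \left(4 - 5\right)\right) = -2 - 9 = -11$)
$u{\left(W \right)} = -5 + W$
$X{\left(r \right)} = -16$ ($X{\left(r \right)} = -5 - 11 = -16$)
$- X{\left(268 \right)} = \left(-1\right) \left(-16\right) = 16$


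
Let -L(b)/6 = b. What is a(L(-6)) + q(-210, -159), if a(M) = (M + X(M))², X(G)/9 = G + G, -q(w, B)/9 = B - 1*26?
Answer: 469521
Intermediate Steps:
L(b) = -6*b
q(w, B) = 234 - 9*B (q(w, B) = -9*(B - 1*26) = -9*(B - 26) = -9*(-26 + B) = 234 - 9*B)
X(G) = 18*G (X(G) = 9*(G + G) = 9*(2*G) = 18*G)
a(M) = 361*M² (a(M) = (M + 18*M)² = (19*M)² = 361*M²)
a(L(-6)) + q(-210, -159) = 361*(-6*(-6))² + (234 - 9*(-159)) = 361*36² + (234 + 1431) = 361*1296 + 1665 = 467856 + 1665 = 469521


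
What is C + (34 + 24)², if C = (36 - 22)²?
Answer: 3560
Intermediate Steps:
C = 196 (C = 14² = 196)
C + (34 + 24)² = 196 + (34 + 24)² = 196 + 58² = 196 + 3364 = 3560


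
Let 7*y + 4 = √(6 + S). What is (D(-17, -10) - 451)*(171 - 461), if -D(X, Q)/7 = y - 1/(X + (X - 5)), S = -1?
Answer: 5057600/39 + 290*√5 ≈ 1.3033e+5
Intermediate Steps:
y = -4/7 + √5/7 (y = -4/7 + √(6 - 1)/7 = -4/7 + √5/7 ≈ -0.25199)
D(X, Q) = 4 - √5 + 7/(-5 + 2*X) (D(X, Q) = -7*((-4/7 + √5/7) - 1/(X + (X - 5))) = -7*((-4/7 + √5/7) - 1/(X + (-5 + X))) = -7*((-4/7 + √5/7) - 1/(-5 + 2*X)) = -7*(-4/7 - 1/(-5 + 2*X) + √5/7) = 4 - √5 + 7/(-5 + 2*X))
(D(-17, -10) - 451)*(171 - 461) = ((-13 + 5*√5 + 2*(-17)*(4 - √5))/(-5 + 2*(-17)) - 451)*(171 - 461) = ((-13 + 5*√5 + (-136 + 34*√5))/(-5 - 34) - 451)*(-290) = ((-149 + 39*√5)/(-39) - 451)*(-290) = (-(-149 + 39*√5)/39 - 451)*(-290) = ((149/39 - √5) - 451)*(-290) = (-17440/39 - √5)*(-290) = 5057600/39 + 290*√5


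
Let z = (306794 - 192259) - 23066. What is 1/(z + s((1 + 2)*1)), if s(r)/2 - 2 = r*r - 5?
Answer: 1/91481 ≈ 1.0931e-5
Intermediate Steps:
s(r) = -6 + 2*r**2 (s(r) = 4 + 2*(r*r - 5) = 4 + 2*(r**2 - 5) = 4 + 2*(-5 + r**2) = 4 + (-10 + 2*r**2) = -6 + 2*r**2)
z = 91469 (z = 114535 - 23066 = 91469)
1/(z + s((1 + 2)*1)) = 1/(91469 + (-6 + 2*((1 + 2)*1)**2)) = 1/(91469 + (-6 + 2*(3*1)**2)) = 1/(91469 + (-6 + 2*3**2)) = 1/(91469 + (-6 + 2*9)) = 1/(91469 + (-6 + 18)) = 1/(91469 + 12) = 1/91481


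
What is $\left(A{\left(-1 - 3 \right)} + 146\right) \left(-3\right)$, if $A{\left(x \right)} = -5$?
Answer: $-423$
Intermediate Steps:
$\left(A{\left(-1 - 3 \right)} + 146\right) \left(-3\right) = \left(-5 + 146\right) \left(-3\right) = 141 \left(-3\right) = -423$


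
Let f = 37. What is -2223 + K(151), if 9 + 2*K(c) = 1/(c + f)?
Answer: -837539/376 ≈ -2227.5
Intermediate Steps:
K(c) = -9/2 + 1/(2*(37 + c)) (K(c) = -9/2 + 1/(2*(c + 37)) = -9/2 + 1/(2*(37 + c)))
-2223 + K(151) = -2223 + (-332 - 9*151)/(2*(37 + 151)) = -2223 + (½)*(-332 - 1359)/188 = -2223 + (½)*(1/188)*(-1691) = -2223 - 1691/376 = -837539/376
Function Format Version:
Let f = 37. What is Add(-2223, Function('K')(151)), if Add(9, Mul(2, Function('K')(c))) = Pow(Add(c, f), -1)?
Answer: Rational(-837539, 376) ≈ -2227.5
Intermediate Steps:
Function('K')(c) = Add(Rational(-9, 2), Mul(Rational(1, 2), Pow(Add(37, c), -1))) (Function('K')(c) = Add(Rational(-9, 2), Mul(Rational(1, 2), Pow(Add(c, 37), -1))) = Add(Rational(-9, 2), Mul(Rational(1, 2), Pow(Add(37, c), -1))))
Add(-2223, Function('K')(151)) = Add(-2223, Mul(Rational(1, 2), Pow(Add(37, 151), -1), Add(-332, Mul(-9, 151)))) = Add(-2223, Mul(Rational(1, 2), Pow(188, -1), Add(-332, -1359))) = Add(-2223, Mul(Rational(1, 2), Rational(1, 188), -1691)) = Add(-2223, Rational(-1691, 376)) = Rational(-837539, 376)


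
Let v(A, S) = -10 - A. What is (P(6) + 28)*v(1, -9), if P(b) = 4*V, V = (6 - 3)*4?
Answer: -836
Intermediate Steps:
V = 12 (V = 3*4 = 12)
P(b) = 48 (P(b) = 4*12 = 48)
(P(6) + 28)*v(1, -9) = (48 + 28)*(-10 - 1*1) = 76*(-10 - 1) = 76*(-11) = -836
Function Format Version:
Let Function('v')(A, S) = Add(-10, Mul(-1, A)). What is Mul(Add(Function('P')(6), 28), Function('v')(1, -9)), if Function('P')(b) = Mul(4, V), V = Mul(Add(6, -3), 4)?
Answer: -836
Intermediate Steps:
V = 12 (V = Mul(3, 4) = 12)
Function('P')(b) = 48 (Function('P')(b) = Mul(4, 12) = 48)
Mul(Add(Function('P')(6), 28), Function('v')(1, -9)) = Mul(Add(48, 28), Add(-10, Mul(-1, 1))) = Mul(76, Add(-10, -1)) = Mul(76, -11) = -836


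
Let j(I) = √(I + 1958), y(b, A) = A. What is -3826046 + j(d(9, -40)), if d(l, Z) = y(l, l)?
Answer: -3826046 + √1967 ≈ -3.8260e+6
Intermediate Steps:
d(l, Z) = l
j(I) = √(1958 + I)
-3826046 + j(d(9, -40)) = -3826046 + √(1958 + 9) = -3826046 + √1967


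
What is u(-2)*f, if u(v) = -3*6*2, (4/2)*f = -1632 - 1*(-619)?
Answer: 18234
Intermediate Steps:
f = -1013/2 (f = (-1632 - 1*(-619))/2 = (-1632 + 619)/2 = (½)*(-1013) = -1013/2 ≈ -506.50)
u(v) = -36 (u(v) = -18*2 = -36)
u(-2)*f = -36*(-1013/2) = 18234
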